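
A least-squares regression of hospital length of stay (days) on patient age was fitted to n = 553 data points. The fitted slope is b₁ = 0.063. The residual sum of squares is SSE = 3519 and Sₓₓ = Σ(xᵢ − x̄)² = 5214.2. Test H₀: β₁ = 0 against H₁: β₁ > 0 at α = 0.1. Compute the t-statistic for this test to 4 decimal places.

t = 1.8001

MSE = SSE/(n − 2) = 3519/551 = 6.38657.
SE(b₁) = √(MSE/Sₓₓ) = √(6.38657/5214.2) = 0.0349977.
t = 0.063 / 0.0349977 = 1.8001.
df = n − 2 = 551.
One-sided p ≈ 0.0362, which is < 0.1, so reject H₀.
There is evidence that the true slope on patient age is positive.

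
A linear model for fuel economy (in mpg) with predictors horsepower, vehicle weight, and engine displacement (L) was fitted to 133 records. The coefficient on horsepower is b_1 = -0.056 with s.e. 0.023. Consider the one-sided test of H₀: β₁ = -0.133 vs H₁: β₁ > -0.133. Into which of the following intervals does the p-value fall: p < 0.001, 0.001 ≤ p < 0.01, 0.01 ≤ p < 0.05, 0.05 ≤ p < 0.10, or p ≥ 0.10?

p < 0.001

t = (-0.056 − (-0.133)) / 0.023 = 3.348.
df = n − k − 1 = 133 − 3 − 1 = 129.
One-sided p = P(T_{129} > t) ≈ 0.0005.
So p < 0.001.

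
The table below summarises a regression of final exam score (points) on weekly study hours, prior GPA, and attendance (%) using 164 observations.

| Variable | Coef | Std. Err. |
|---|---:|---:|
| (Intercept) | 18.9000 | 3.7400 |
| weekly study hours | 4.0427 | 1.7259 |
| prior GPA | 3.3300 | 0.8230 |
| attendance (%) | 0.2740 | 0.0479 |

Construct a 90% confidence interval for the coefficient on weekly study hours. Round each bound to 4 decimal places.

Read off: b = 4.0427, SE = 1.7259 for weekly study hours.
df = n − k − 1 = 164 − 3 − 1 = 160.
t* = t_{0.05, 160} = 1.654433.
Margin = t* × SE = 1.654433 × 1.7259 = 2.855386.
CI: 4.0427 ± 2.855386 → (1.1873, 6.8981).

(1.1873, 6.8981)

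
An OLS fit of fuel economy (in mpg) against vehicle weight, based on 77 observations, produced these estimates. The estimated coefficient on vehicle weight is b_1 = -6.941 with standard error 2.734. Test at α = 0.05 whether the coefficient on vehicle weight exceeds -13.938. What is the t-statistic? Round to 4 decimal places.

t = 2.5593

H₀: β₁ = -13.938 vs H₁: β₁ > -13.938.
t = (b_1 − β₁⁰)/SE = (-6.941 − (-13.938)) / 2.734 = 2.5593.
df = n − 2 = 77 − 2 = 75.
One-sided p ≈ 0.0063, which is < 0.05, so reject H₀.
There is evidence that the true slope on vehicle weight exceeds -13.938 mpg per unit.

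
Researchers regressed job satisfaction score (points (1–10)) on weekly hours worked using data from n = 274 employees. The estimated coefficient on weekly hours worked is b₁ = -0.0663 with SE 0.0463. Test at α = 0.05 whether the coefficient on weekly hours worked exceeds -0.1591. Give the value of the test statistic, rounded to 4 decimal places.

t = 2.0043

H₀: β₁ = -0.1591 vs H₁: β₁ > -0.1591.
t = (b₁ − β₁⁰)/SE = (-0.0663 − (-0.1591)) / 0.0463 = 2.0043.
df = n − 2 = 274 − 2 = 272.
One-sided p ≈ 0.0230, which is < 0.05, so reject H₀.
There is evidence that the true slope on weekly hours worked exceeds -0.1591 points (1–10) per unit.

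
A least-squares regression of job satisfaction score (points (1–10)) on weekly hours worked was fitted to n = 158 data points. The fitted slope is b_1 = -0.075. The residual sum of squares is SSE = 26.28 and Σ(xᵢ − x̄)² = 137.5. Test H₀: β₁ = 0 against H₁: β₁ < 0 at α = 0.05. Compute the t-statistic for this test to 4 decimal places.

MSE = SSE/(n − 2) = 26.28/156 = 0.168462.
SE(b_1) = √(MSE/Sₓₓ) = √(0.168462/137.5) = 0.0350025.
t = -0.075 / 0.0350025 = -2.1427.
df = n − 2 = 156.
One-sided p ≈ 0.0168, which is < 0.05, so reject H₀.
There is evidence that the true slope on weekly hours worked is negative.

t = -2.1427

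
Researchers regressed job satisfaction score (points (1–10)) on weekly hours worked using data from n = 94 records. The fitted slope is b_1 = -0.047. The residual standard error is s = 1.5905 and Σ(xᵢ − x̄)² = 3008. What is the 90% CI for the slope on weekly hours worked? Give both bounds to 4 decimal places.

SE(b_1) = s/√Sₓₓ = 1.5905/√3008 = 0.0289998.
df = n − 2 = 92.
t* = t_{0.05, 92} = 1.661585.
Margin = t* × SE = 1.661585 × 0.0289998 = 0.048186.
CI: -0.047 ± 0.048186 → (-0.0952, 0.0012).
With 90% confidence, each one-unit increase in weekly hours worked is associated with a change of between -0.0952 and 0.0012 points (1–10) in job satisfaction score.

(-0.0952, 0.0012)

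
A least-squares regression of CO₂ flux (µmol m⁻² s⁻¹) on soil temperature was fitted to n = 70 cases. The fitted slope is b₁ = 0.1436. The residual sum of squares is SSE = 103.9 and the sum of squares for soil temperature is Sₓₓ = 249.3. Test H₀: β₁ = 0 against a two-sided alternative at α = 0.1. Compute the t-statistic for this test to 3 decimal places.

MSE = SSE/(n − 2) = 103.9/68 = 1.52794.
SE(b₁) = √(MSE/Sₓₓ) = √(1.52794/249.3) = 0.0782875.
t = 0.1436 / 0.0782875 = 1.834.
df = n − 2 = 68.
Two-sided p ≈ 0.0710, which is < 0.1, so reject H₀.
There is evidence that soil temperature is associated with CO₂ flux.

t = 1.834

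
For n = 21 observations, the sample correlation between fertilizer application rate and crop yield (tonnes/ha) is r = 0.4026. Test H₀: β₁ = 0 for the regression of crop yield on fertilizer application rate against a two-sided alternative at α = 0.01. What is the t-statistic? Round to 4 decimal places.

t = 1.9171

t = r·√(n − 2)/√(1 − r²) = 0.4026·√19/√0.837913 = 1.9171.
df = n − 2 = 19.
Two-sided p ≈ 0.0704, which is ≥ 0.01, so fail to reject H₀.
The data do not give significant evidence of a linear association between fertilizer application rate and crop yield.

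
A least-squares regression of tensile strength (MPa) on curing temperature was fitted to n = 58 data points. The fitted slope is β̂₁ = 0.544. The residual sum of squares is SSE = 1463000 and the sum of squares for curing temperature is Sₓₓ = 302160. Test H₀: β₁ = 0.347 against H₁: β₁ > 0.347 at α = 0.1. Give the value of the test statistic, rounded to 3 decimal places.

t = 0.670

MSE = SSE/(n − 2) = 1463000/56 = 26125.
SE(β̂₁) = √(MSE/Sₓₓ) = √(26125/302160) = 0.294042.
t = (0.544 − 0.347) / 0.294042 = 0.670.
df = n − 2 = 56.
One-sided p ≈ 0.2528, which is ≥ 0.1, so fail to reject H₀.
The data do not give significant evidence that the true slope on curing temperature exceeds 0.347 MPa per unit.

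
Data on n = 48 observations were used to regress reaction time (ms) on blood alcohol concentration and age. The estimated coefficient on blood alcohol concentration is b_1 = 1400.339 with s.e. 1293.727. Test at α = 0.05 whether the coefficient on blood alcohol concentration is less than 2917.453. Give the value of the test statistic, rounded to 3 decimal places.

H₀: β₁ = 2917.453 vs H₁: β₁ < 2917.453.
t = (b_1 − β₁⁰)/SE = (1400.339 − 2917.453) / 1293.727 = -1.173.
df = n − k − 1 = 48 − 2 − 1 = 45.
One-sided p ≈ 0.1235, which is ≥ 0.05, so fail to reject H₀.
The data do not give significant evidence that the true slope on blood alcohol concentration is below 2917.453 ms per unit, holding the other predictors fixed.

t = -1.173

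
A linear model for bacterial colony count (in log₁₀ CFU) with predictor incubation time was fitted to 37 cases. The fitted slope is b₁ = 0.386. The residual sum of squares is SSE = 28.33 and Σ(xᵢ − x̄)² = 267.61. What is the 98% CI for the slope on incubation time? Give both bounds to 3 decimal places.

MSE = SSE/(n − 2) = 28.33/35 = 0.809429.
SE(b₁) = √(MSE/Sₓₓ) = √(0.809429/267.61) = 0.0549969.
df = n − 2 = 35.
t* = t_{0.01, 35} = 2.437723.
Margin = t* × SE = 2.437723 × 0.0549969 = 0.13407.
CI: 0.386 ± 0.13407 → (0.252, 0.520).
With 98% confidence, each one-unit increase in incubation time is associated with a change of between 0.252 and 0.520 log₁₀ CFU in bacterial colony count.

(0.252, 0.520)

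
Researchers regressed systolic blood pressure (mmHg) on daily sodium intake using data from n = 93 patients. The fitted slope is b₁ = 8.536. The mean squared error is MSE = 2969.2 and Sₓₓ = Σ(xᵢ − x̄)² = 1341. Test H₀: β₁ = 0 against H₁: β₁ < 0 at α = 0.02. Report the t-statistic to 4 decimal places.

SE(b₁) = √(MSE/Sₓₓ) = √(2969.2/1341) = 1.48801.
t = 8.536 / 1.48801 = 5.7365.
df = n − 2 = 91.
One-sided p ≈ 1.0000, which is ≥ 0.02, so fail to reject H₀.
The data do not give significant evidence that the true slope on daily sodium intake is negative.

t = 5.7365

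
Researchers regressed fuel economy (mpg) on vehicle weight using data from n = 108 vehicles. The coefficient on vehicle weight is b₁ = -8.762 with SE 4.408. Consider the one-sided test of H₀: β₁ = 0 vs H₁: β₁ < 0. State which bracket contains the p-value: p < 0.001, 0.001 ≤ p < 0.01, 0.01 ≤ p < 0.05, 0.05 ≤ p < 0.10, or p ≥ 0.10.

0.01 ≤ p < 0.05

t = -8.762 / 4.408 = -1.988.
df = n − 2 = 108 − 2 = 106.
One-sided p = P(T_{106} < t) ≈ 0.0247.
So 0.01 ≤ p < 0.05.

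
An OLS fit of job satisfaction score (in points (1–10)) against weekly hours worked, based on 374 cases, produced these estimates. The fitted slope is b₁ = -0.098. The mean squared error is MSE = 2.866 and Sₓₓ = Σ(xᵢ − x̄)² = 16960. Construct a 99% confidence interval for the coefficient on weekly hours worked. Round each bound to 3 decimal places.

SE(b₁) = √(MSE/Sₓₓ) = √(2.866/16960) = 0.0129995.
df = n − 2 = 372.
t* = t_{0.005, 372} = 2.58911.
Margin = t* × SE = 2.58911 × 0.0129995 = 0.03366.
CI: -0.098 ± 0.03366 → (-0.132, -0.064).
With 99% confidence, each one-unit increase in weekly hours worked is associated with a change of between -0.132 and -0.064 points (1–10) in job satisfaction score.

(-0.132, -0.064)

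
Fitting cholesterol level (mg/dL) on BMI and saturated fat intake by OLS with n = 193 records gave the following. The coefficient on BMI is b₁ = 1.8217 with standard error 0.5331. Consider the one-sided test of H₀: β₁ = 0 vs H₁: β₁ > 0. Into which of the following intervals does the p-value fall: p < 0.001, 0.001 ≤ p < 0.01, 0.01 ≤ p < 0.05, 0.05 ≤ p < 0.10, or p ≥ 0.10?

p < 0.001

t = 1.8217 / 0.5331 = 3.417.
df = n − k − 1 = 193 − 2 − 1 = 190.
One-sided p = P(T_{190} > t) ≈ 0.0004.
So p < 0.001.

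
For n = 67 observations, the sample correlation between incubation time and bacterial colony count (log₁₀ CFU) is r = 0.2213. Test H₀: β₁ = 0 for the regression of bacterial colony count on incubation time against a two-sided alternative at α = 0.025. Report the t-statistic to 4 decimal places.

t = 1.8295

t = r·√(n − 2)/√(1 − r²) = 0.2213·√65/√0.951026 = 1.8295.
df = n − 2 = 65.
Two-sided p ≈ 0.0719, which is ≥ 0.025, so fail to reject H₀.
The data do not give significant evidence of a linear association between incubation time and bacterial colony count.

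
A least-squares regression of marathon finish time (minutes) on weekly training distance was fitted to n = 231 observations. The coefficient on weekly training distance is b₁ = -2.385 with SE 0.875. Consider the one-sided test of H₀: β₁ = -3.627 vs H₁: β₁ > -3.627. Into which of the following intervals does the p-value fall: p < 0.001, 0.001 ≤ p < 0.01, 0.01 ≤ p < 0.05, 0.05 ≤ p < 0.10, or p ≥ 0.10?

0.05 ≤ p < 0.10

t = (-2.385 − (-3.627)) / 0.875 = 1.419.
df = n − 2 = 231 − 2 = 229.
One-sided p = P(T_{229} > t) ≈ 0.0786.
So 0.05 ≤ p < 0.10.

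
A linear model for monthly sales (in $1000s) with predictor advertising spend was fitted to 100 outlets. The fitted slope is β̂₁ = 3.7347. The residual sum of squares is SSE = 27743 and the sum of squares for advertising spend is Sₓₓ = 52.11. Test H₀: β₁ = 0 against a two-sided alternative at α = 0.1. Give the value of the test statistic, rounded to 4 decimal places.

t = 1.6023

MSE = SSE/(n − 2) = 27743/98 = 283.092.
SE(β̂₁) = √(MSE/Sₓₓ) = √(283.092/52.11) = 2.33079.
t = 3.7347 / 2.33079 = 1.6023.
df = n − 2 = 98.
Two-sided p ≈ 0.1123, which is ≥ 0.1, so fail to reject H₀.
The data do not give significant evidence of an association between advertising spend and monthly sales.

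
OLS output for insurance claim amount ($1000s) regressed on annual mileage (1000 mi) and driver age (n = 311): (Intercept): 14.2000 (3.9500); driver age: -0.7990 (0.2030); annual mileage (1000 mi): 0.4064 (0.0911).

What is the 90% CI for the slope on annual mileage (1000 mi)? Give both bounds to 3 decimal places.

(0.256, 0.557)

Read off: b = 0.4064, SE = 0.0911 for annual mileage (1000 mi).
df = n − k − 1 = 311 − 2 − 1 = 308.
t* = t_{0.05, 308} = 1.649816.
Margin = t* × SE = 1.649816 × 0.0911 = 0.15030.
CI: 0.4064 ± 0.15030 → (0.256, 0.557).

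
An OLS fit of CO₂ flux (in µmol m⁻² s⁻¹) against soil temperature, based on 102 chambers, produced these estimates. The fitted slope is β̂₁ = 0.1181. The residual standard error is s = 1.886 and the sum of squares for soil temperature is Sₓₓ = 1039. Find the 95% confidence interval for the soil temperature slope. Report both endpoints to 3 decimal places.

(0.002, 0.234)

SE(β̂₁) = s/√Sₓₓ = 1.886/√1039 = 0.0585105.
df = n − 2 = 100.
t* = t_{0.025, 100} = 1.983972.
Margin = t* × SE = 1.983972 × 0.0585105 = 0.11608.
CI: 0.1181 ± 0.11608 → (0.002, 0.234).
With 95% confidence, each one-unit increase in soil temperature is associated with a change of between 0.002 and 0.234 µmol m⁻² s⁻¹ in CO₂ flux.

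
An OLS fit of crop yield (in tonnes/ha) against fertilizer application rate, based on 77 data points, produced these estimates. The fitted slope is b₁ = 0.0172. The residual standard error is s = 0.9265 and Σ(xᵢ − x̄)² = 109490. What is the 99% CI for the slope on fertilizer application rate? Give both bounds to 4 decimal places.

(0.0098, 0.0246)

SE(b₁) = s/√Sₓₓ = 0.9265/√109490 = 0.0028.
df = n − 2 = 75.
t* = t_{0.005, 75} = 2.642983.
Margin = t* × SE = 2.642983 × 0.0028 = 0.007400.
CI: 0.0172 ± 0.007400 → (0.0098, 0.0246).
With 99% confidence, each one-unit increase in fertilizer application rate is associated with a change of between 0.0098 and 0.0246 tonnes/ha in crop yield.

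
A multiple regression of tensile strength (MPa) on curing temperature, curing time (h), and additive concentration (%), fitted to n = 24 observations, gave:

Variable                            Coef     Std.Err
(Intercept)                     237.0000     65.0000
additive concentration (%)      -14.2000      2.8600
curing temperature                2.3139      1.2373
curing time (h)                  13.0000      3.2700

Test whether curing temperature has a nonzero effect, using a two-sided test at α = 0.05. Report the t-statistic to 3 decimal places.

Read off: b = 2.3139, SE = 1.2373 for curing temperature.
H₀: β₁ = 0 vs H₁: β₁ ≠ 0.
t = 2.3139 / 1.2373 = 1.870.
df = n − k − 1 = 24 − 3 − 1 = 20.
Two-sided p ≈ 0.0762, which is ≥ 0.05, so fail to reject H₀.
The data do not give significant evidence of an association between curing temperature and tensile strength, after adjusting for the other predictors.

t = 1.870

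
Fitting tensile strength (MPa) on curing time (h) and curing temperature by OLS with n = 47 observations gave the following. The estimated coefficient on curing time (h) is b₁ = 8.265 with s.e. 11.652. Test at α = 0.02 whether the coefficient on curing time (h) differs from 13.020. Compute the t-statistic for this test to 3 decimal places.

t = -0.408

H₀: β₁ = 13.020 vs H₁: β₁ ≠ 13.020.
t = (b₁ − β₁⁰)/SE = (8.265 − 13.020) / 11.652 = -0.408.
df = n − k − 1 = 47 − 2 − 1 = 44.
Two-sided p ≈ 0.6852, which is ≥ 0.02, so fail to reject H₀.
The data are consistent with a true slope of 13.020 MPa per unit of curing time (h), holding the other predictors fixed.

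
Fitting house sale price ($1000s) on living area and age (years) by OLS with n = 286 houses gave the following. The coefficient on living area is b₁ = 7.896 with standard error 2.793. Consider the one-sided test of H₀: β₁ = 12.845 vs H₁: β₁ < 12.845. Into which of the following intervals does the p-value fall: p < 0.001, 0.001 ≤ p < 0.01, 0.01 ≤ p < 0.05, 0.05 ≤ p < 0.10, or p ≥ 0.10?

0.01 ≤ p < 0.05

t = (7.896 − 12.845) / 2.793 = -1.772.
df = n − k − 1 = 286 − 2 − 1 = 283.
One-sided p = P(T_{283} < t) ≈ 0.0387.
So 0.01 ≤ p < 0.05.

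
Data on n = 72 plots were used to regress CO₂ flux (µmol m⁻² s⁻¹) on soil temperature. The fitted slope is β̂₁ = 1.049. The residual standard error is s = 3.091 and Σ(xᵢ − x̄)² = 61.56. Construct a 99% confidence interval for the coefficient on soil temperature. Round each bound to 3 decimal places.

SE(β̂₁) = s/√Sₓₓ = 3.091/√61.56 = 0.393958.
df = n − 2 = 70.
t* = t_{0.005, 70} = 2.647905.
Margin = t* × SE = 2.647905 × 0.393958 = 1.04316.
CI: 1.049 ± 1.04316 → (0.006, 2.092).
With 99% confidence, each one-unit increase in soil temperature is associated with a change of between 0.006 and 2.092 µmol m⁻² s⁻¹ in CO₂ flux.

(0.006, 2.092)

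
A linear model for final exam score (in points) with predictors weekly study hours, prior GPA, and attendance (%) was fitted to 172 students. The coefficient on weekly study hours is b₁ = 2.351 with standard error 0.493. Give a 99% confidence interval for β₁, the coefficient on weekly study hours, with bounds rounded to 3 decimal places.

(1.067, 3.635)

df = n − k − 1 = 172 − 3 − 1 = 168.
t* = t_{0.005, 168} = 2.60541.
Margin = t* × SE = 2.60541 × 0.493 = 1.28447.
CI: 2.351 ± 1.28447 → (1.067, 3.635).
With 99% confidence, each one-unit increase in weekly study hours is associated with a change of between 1.067 and 3.635 points in final exam score, holding the other predictors fixed.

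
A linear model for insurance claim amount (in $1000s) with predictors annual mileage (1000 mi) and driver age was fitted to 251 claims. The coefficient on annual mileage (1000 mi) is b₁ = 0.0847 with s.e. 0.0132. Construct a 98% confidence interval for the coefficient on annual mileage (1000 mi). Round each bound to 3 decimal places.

df = n − k − 1 = 251 − 2 − 1 = 248.
t* = t_{0.01, 248} = 2.341478.
Margin = t* × SE = 2.341478 × 0.0132 = 0.03091.
CI: 0.0847 ± 0.03091 → (0.054, 0.116).
With 98% confidence, each one-unit increase in annual mileage (1000 mi) is associated with a change of between 0.054 and 0.116 $1000s in insurance claim amount, holding the other predictors fixed.

(0.054, 0.116)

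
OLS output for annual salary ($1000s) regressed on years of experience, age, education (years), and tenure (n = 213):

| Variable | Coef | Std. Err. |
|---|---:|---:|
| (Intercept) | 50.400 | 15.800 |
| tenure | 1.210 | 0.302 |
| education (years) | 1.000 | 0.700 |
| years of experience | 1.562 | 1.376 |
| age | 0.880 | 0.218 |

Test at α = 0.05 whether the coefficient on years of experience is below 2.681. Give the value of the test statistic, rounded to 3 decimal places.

t = -0.813

Read off: b = 1.562, SE = 1.376 for years of experience.
H₀: β₁ = 2.681 vs H₁: β₁ < 2.681.
t = (1.562 − 2.681) / 1.376 = -0.813.
df = n − k − 1 = 213 − 4 − 1 = 208.
One-sided p ≈ 0.2085, which is ≥ 0.05, so fail to reject H₀.
The data do not give significant evidence that the true slope on years of experience is below 2.681 $1000s per unit, holding the other predictors fixed.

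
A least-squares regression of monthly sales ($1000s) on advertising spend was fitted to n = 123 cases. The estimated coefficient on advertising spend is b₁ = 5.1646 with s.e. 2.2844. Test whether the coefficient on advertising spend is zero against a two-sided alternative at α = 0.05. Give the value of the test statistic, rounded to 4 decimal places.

H₀: β₁ = 0 vs H₁: β₁ ≠ 0.
t = (b₁ − β₁⁰)/SE = 5.1646 / 2.2844 = 2.2608.
df = n − 2 = 123 − 2 = 121.
Two-sided p ≈ 0.0256, which is < 0.05, so reject H₀.
There is evidence that advertising spend is associated with monthly sales.

t = 2.2608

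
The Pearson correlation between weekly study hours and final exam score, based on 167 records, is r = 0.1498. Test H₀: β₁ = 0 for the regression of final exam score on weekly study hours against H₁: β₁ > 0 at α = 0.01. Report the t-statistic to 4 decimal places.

t = r·√(n − 2)/√(1 − r²) = 0.1498·√165/√0.97756 = 1.9462.
df = n − 2 = 165.
One-sided p ≈ 0.0267, which is ≥ 0.01, so fail to reject H₀.
The data do not give significant evidence of a linear association between weekly study hours and final exam score.

t = 1.9462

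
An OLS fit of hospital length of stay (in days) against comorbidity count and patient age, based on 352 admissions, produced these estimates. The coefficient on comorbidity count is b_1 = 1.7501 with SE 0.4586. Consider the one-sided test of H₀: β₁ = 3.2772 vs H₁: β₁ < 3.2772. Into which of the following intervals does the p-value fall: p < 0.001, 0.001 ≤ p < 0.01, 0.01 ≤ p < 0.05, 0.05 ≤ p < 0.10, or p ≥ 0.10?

t = (1.7501 − 3.2772) / 0.4586 = -3.330.
df = n − k − 1 = 352 − 2 − 1 = 349.
One-sided p = P(T_{349} < t) ≈ 0.0005.
So p < 0.001.

p < 0.001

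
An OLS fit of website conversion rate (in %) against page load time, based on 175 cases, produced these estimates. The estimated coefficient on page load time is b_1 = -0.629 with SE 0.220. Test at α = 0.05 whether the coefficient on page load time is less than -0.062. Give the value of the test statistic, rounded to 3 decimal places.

H₀: β₁ = -0.062 vs H₁: β₁ < -0.062.
t = (b_1 − β₁⁰)/SE = (-0.629 − (-0.062)) / 0.220 = -2.577.
df = n − 2 = 175 − 2 = 173.
One-sided p ≈ 0.0054, which is < 0.05, so reject H₀.
There is evidence that the true slope on page load time is below -0.062 % per unit.

t = -2.577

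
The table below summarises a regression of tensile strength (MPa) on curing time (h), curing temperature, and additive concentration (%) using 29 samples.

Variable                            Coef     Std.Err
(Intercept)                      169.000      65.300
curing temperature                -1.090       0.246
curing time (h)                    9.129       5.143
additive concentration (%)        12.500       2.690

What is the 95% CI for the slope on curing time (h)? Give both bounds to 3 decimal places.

Read off: b = 9.129, SE = 5.143 for curing time (h).
df = n − k − 1 = 29 − 3 − 1 = 25.
t* = t_{0.025, 25} = 2.059539.
Margin = t* × SE = 2.059539 × 5.143 = 10.59221.
CI: 9.129 ± 10.59221 → (-1.463, 19.721).

(-1.463, 19.721)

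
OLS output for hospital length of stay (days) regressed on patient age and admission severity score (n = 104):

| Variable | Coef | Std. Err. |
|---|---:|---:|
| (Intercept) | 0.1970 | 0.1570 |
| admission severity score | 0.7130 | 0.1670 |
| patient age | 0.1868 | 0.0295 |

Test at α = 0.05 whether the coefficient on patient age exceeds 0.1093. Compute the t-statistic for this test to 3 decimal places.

Read off: b = 0.1868, SE = 0.0295 for patient age.
H₀: β₁ = 0.1093 vs H₁: β₁ > 0.1093.
t = (0.1868 − 0.1093) / 0.0295 = 2.627.
df = n − k − 1 = 104 − 2 − 1 = 101.
One-sided p ≈ 0.0050, which is < 0.05, so reject H₀.
There is evidence that the true slope on patient age exceeds 0.1093 days per unit, holding the other predictors fixed.

t = 2.627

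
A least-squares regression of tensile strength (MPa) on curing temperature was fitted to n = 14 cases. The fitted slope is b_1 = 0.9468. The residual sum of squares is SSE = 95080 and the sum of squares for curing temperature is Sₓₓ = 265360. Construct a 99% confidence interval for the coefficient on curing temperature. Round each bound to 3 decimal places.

(0.419, 1.475)

MSE = SSE/(n − 2) = 95080/12 = 7923.33.
SE(b_1) = √(MSE/Sₓₓ) = √(7923.33/265360) = 0.172797.
df = n − 2 = 12.
t* = t_{0.005, 12} = 3.05454.
Margin = t* × SE = 3.05454 × 0.172797 = 0.52782.
CI: 0.9468 ± 0.52782 → (0.419, 1.475).
With 99% confidence, each one-unit increase in curing temperature is associated with a change of between 0.419 and 1.475 MPa in tensile strength.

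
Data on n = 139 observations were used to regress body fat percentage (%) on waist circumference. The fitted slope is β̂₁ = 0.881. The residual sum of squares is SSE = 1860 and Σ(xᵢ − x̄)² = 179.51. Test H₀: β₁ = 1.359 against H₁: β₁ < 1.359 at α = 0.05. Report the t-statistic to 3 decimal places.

MSE = SSE/(n − 2) = 1860/137 = 13.5766.
SE(β̂₁) = √(MSE/Sₓₓ) = √(13.5766/179.51) = 0.275012.
t = (0.881 − 1.359) / 0.275012 = -1.738.
df = n − 2 = 137.
One-sided p ≈ 0.0422, which is < 0.05, so reject H₀.
There is evidence that the true slope on waist circumference is below 1.359 % per unit.

t = -1.738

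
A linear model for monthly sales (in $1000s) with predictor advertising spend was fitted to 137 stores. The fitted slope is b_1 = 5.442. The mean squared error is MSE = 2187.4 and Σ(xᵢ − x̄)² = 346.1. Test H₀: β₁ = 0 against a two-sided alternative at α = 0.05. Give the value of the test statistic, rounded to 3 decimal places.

t = 2.165

SE(b_1) = √(MSE/Sₓₓ) = √(2187.4/346.1) = 2.51399.
t = 5.442 / 2.51399 = 2.165.
df = n − 2 = 135.
Two-sided p ≈ 0.0322, which is < 0.05, so reject H₀.
There is evidence that advertising spend is associated with monthly sales.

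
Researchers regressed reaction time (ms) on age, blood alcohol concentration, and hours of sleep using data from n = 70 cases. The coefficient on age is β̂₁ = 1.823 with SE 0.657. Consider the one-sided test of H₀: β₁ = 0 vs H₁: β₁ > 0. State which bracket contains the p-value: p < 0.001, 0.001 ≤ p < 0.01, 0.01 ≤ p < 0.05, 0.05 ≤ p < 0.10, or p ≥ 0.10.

t = 1.823 / 0.657 = 2.775.
df = n − k − 1 = 70 − 3 − 1 = 66.
One-sided p = P(T_{66} > t) ≈ 0.0036.
So 0.001 ≤ p < 0.01.

0.001 ≤ p < 0.01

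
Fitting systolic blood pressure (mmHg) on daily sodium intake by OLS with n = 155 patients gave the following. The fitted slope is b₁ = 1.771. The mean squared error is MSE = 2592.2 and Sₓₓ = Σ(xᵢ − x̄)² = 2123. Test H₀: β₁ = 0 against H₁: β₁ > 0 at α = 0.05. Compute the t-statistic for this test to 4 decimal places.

SE(b₁) = √(MSE/Sₓₓ) = √(2592.2/2123) = 1.10499.
t = 1.771 / 1.10499 = 1.6027.
df = n − 2 = 153.
One-sided p ≈ 0.0555, which is ≥ 0.05, so fail to reject H₀.
The data do not give significant evidence that the true slope on daily sodium intake is positive.

t = 1.6027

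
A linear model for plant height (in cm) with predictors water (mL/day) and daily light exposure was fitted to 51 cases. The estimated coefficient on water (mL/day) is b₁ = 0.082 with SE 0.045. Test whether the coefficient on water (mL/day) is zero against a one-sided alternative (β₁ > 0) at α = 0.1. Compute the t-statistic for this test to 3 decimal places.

t = 1.822

H₀: β₁ = 0 vs H₁: β₁ > 0.
t = (b₁ − β₁⁰)/SE = 0.082 / 0.045 = 1.822.
df = n − k − 1 = 51 − 2 − 1 = 48.
One-sided p ≈ 0.0373, which is < 0.1, so reject H₀.
There is evidence that the true slope on water (mL/day) is positive, holding the other predictors fixed.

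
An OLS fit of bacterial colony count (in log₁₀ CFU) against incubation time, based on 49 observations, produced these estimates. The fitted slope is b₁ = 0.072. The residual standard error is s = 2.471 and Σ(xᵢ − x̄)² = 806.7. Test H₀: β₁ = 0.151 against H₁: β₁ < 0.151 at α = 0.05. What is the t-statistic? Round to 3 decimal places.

t = -0.908

SE(b₁) = s/√Sₓₓ = 2.471/√806.7 = 0.0869995.
t = (0.072 − 0.151) / 0.0869995 = -0.908.
df = n − 2 = 47.
One-sided p ≈ 0.1842, which is ≥ 0.05, so fail to reject H₀.
The data do not give significant evidence that the true slope on incubation time is below 0.151 log₁₀ CFU per unit.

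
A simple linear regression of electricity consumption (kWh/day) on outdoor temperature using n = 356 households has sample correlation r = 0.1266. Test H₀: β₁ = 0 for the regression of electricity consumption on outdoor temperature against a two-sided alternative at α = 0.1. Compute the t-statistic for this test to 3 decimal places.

t = r·√(n − 2)/√(1 − r²) = 0.1266·√354/√0.983972 = 2.401.
df = n − 2 = 354.
Two-sided p ≈ 0.0169, which is < 0.1, so reject H₀.
There is evidence of a linear association between outdoor temperature and electricity consumption.

t = 2.401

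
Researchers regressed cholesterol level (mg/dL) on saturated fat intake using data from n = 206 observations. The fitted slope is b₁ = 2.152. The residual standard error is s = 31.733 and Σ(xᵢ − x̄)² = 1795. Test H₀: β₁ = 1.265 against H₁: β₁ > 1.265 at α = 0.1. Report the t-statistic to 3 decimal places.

SE(b₁) = s/√Sₓₓ = 31.733/√1795 = 0.748995.
t = (2.152 − 1.265) / 0.748995 = 1.184.
df = n − 2 = 204.
One-sided p ≈ 0.1188, which is ≥ 0.1, so fail to reject H₀.
The data do not give significant evidence that the true slope on saturated fat intake exceeds 1.265 mg/dL per unit.

t = 1.184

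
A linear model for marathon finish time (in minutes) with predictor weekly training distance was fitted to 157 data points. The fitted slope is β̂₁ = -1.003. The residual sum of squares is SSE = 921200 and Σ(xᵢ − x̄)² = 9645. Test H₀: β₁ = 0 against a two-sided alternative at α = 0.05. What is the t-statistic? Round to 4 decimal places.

MSE = SSE/(n − 2) = 921200/155 = 5943.23.
SE(β̂₁) = √(MSE/Sₓₓ) = √(5943.23/9645) = 0.784983.
t = -1.003 / 0.784983 = -1.2777.
df = n − 2 = 155.
Two-sided p ≈ 0.2033, which is ≥ 0.05, so fail to reject H₀.
The data do not give significant evidence of an association between weekly training distance and marathon finish time.

t = -1.2777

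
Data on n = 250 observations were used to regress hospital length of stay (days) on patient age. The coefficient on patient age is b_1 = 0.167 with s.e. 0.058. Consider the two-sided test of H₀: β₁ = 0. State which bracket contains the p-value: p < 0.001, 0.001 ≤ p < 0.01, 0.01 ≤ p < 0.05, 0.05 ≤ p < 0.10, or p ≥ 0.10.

t = 0.167 / 0.058 = 2.879.
df = n − 2 = 250 − 2 = 248.
Two-sided p = 2·P(T_{248} > |t|) ≈ 0.0043.
So 0.001 ≤ p < 0.01.

0.001 ≤ p < 0.01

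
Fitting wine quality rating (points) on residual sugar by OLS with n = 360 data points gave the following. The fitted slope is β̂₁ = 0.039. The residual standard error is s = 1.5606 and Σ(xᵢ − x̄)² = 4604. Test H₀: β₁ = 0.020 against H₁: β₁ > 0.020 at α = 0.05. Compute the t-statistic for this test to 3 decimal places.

t = 0.826

SE(β̂₁) = s/√Sₓₓ = 1.5606/√4604 = 0.0229998.
t = (0.039 − 0.020) / 0.0229998 = 0.826.
df = n − 2 = 358.
One-sided p ≈ 0.2047, which is ≥ 0.05, so fail to reject H₀.
The data do not give significant evidence that the true slope on residual sugar exceeds 0.020 points per unit.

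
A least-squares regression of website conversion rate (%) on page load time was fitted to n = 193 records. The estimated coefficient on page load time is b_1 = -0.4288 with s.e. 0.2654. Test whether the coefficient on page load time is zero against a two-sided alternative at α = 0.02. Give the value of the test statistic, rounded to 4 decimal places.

t = -1.6157

H₀: β₁ = 0 vs H₁: β₁ ≠ 0.
t = (b_1 − β₁⁰)/SE = -0.4288 / 0.2654 = -1.6157.
df = n − 2 = 193 − 2 = 191.
Two-sided p ≈ 0.1078, which is ≥ 0.02, so fail to reject H₀.
The data do not give significant evidence of an association between page load time and website conversion rate.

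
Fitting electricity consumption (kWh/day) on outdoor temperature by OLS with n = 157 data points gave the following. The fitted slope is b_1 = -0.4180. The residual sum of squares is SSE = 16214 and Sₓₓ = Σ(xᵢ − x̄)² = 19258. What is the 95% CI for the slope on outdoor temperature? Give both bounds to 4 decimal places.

MSE = SSE/(n − 2) = 16214/155 = 104.606.
SE(b_1) = √(MSE/Sₓₓ) = √(104.606/19258) = 0.073701.
df = n − 2 = 155.
t* = t_{0.025, 155} = 1.975387.
Margin = t* × SE = 1.975387 × 0.073701 = 0.145588.
CI: -0.4180 ± 0.145588 → (-0.5636, -0.2724).
With 95% confidence, each one-unit increase in outdoor temperature is associated with a change of between -0.5636 and -0.2724 kWh/day in electricity consumption.

(-0.5636, -0.2724)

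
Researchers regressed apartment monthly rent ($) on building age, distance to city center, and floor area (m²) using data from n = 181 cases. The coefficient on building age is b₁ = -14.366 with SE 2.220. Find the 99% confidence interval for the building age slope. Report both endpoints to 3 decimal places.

df = n − k − 1 = 181 − 3 − 1 = 177.
t* = t_{0.005, 177} = 2.603891.
Margin = t* × SE = 2.603891 × 2.220 = 5.78064.
CI: -14.366 ± 5.78064 → (-20.147, -8.585).
With 99% confidence, each one-unit increase in building age is associated with a change of between -20.147 and -8.585 $ in apartment monthly rent, holding the other predictors fixed.

(-20.147, -8.585)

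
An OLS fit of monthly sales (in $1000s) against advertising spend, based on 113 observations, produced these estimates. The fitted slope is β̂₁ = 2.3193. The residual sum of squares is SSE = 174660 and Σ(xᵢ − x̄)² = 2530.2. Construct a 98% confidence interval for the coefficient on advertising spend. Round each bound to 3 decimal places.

(0.458, 4.181)

MSE = SSE/(n − 2) = 174660/111 = 1573.51.
SE(β̂₁) = √(MSE/Sₓₓ) = √(1573.51/2530.2) = 0.788602.
df = n − 2 = 111.
t* = t_{0.01, 111} = 2.360412.
Margin = t* × SE = 2.360412 × 0.788602 = 1.86143.
CI: 2.3193 ± 1.86143 → (0.458, 4.181).
With 98% confidence, each one-unit increase in advertising spend is associated with a change of between 0.458 and 4.181 $1000s in monthly sales.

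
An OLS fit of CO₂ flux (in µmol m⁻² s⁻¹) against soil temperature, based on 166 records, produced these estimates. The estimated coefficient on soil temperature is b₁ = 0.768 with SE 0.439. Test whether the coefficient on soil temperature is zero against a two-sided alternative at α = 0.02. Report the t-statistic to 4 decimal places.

t = 1.7494

H₀: β₁ = 0 vs H₁: β₁ ≠ 0.
t = (b₁ − β₁⁰)/SE = 0.768 / 0.439 = 1.7494.
df = n − 2 = 166 − 2 = 164.
Two-sided p ≈ 0.0821, which is ≥ 0.02, so fail to reject H₀.
The data do not give significant evidence of an association between soil temperature and CO₂ flux.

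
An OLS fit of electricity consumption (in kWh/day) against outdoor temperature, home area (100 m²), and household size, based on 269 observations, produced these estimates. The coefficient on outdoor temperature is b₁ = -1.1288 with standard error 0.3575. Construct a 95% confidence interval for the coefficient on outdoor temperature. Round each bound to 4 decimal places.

df = n − k − 1 = 269 − 3 − 1 = 265.
t* = t_{0.025, 265} = 1.968956.
Margin = t* × SE = 1.968956 × 0.3575 = 0.703902.
CI: -1.1288 ± 0.703902 → (-1.8327, -0.4249).
With 95% confidence, each one-unit increase in outdoor temperature is associated with a change of between -1.8327 and -0.4249 kWh/day in electricity consumption, holding the other predictors fixed.

(-1.8327, -0.4249)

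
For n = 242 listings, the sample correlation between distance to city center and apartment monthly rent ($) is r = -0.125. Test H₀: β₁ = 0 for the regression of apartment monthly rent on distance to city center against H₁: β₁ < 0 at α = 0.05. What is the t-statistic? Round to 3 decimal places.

t = -1.952

t = r·√(n − 2)/√(1 − r²) = -0.125·√240/√0.984375 = -1.952.
df = n − 2 = 240.
One-sided p ≈ 0.0261, which is < 0.05, so reject H₀.
There is evidence of a linear association between distance to city center and apartment monthly rent.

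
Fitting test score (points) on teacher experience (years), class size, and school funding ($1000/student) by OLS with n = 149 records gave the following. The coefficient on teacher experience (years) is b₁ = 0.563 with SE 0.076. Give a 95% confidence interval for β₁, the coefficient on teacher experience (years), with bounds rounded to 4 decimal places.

df = n − k − 1 = 149 − 3 − 1 = 145.
t* = t_{0.025, 145} = 1.97646.
Margin = t* × SE = 1.97646 × 0.076 = 0.150211.
CI: 0.563 ± 0.150211 → (0.4128, 0.7132).
With 95% confidence, each one-unit increase in teacher experience (years) is associated with a change of between 0.4128 and 0.7132 points in test score, holding the other predictors fixed.

(0.4128, 0.7132)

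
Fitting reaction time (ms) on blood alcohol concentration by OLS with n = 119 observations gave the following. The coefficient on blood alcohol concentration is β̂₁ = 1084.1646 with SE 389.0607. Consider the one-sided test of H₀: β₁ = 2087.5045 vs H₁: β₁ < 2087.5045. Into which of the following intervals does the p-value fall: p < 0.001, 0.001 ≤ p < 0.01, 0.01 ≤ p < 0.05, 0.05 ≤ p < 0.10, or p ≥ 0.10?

0.001 ≤ p < 0.01

t = (1084.1646 − 2087.5045) / 389.0607 = -2.579.
df = n − 2 = 119 − 2 = 117.
One-sided p = P(T_{117} < t) ≈ 0.0056.
So 0.001 ≤ p < 0.01.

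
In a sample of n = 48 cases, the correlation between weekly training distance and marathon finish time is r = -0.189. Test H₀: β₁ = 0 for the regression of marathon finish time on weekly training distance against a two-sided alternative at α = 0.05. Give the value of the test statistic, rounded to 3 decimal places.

t = -1.305

t = r·√(n − 2)/√(1 − r²) = -0.189·√46/√0.964279 = -1.305.
df = n − 2 = 46.
Two-sided p ≈ 0.1983, which is ≥ 0.05, so fail to reject H₀.
The data do not give significant evidence of a linear association between weekly training distance and marathon finish time.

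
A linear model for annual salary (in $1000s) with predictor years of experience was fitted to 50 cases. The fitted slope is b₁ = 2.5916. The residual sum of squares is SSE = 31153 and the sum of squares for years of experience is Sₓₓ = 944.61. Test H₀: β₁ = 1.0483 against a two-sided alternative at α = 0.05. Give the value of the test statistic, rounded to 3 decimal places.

MSE = SSE/(n − 2) = 31153/48 = 649.021.
SE(b₁) = √(MSE/Sₓₓ) = √(649.021/944.61) = 0.828902.
t = (2.5916 − 1.0483) / 0.828902 = 1.862.
df = n − 2 = 48.
Two-sided p ≈ 0.0688, which is ≥ 0.05, so fail to reject H₀.
The data are consistent with a true slope of 1.0483 $1000s per unit of years of experience.

t = 1.862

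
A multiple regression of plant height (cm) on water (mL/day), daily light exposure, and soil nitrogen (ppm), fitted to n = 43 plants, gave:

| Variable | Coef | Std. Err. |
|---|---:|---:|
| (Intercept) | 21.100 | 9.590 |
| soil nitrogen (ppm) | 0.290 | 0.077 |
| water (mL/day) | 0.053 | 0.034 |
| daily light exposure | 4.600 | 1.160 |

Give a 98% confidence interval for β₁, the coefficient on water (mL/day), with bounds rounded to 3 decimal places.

(-0.029, 0.135)

Read off: b = 0.053, SE = 0.034 for water (mL/day).
df = n − k − 1 = 43 − 3 − 1 = 39.
t* = t_{0.01, 39} = 2.425841.
Margin = t* × SE = 2.425841 × 0.034 = 0.08248.
CI: 0.053 ± 0.08248 → (-0.029, 0.135).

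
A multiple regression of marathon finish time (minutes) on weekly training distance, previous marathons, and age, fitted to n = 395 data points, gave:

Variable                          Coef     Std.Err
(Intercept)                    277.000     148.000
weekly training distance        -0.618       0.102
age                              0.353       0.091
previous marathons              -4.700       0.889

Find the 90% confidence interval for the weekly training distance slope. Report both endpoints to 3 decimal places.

(-0.786, -0.450)

Read off: b = -0.618, SE = 0.102 for weekly training distance.
df = n − k − 1 = 395 − 3 − 1 = 391.
t* = t_{0.05, 391} = 1.64876.
Margin = t* × SE = 1.64876 × 0.102 = 0.16817.
CI: -0.618 ± 0.16817 → (-0.786, -0.450).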